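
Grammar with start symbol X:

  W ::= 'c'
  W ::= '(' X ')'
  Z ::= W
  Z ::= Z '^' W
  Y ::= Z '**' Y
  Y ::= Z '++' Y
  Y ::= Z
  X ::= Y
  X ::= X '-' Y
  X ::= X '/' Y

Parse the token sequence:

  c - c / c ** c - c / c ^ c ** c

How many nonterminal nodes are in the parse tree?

28

[X [X [X [X [X [Y [Z [W c]]]] - [Y [Z [W c]]]] / [Y [Z [W c]] ** [Y [Z [W c]]]]] - [Y [Z [W c]]]] / [Y [Z [Z [W c]] ^ [W c]] ** [Y [Z [W c]]]]]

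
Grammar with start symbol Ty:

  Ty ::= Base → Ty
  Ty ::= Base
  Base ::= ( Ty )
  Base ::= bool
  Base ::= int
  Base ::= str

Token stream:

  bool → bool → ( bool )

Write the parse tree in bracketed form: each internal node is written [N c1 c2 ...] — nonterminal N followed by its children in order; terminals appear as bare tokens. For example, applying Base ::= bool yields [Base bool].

Ty
Base → Ty
bool → Ty
bool → Base → Ty
bool → bool → Ty
bool → bool → Base
bool → bool → ( Ty )
bool → bool → ( Base )
bool → bool → ( bool )

[Ty [Base bool] → [Ty [Base bool] → [Ty [Base ( [Ty [Base bool]] )]]]]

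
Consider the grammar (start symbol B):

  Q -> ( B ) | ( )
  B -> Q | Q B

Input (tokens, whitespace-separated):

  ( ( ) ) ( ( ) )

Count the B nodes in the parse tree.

[B [Q ( [B [Q ( )]] )] [B [Q ( [B [Q ( )]] )]]]

4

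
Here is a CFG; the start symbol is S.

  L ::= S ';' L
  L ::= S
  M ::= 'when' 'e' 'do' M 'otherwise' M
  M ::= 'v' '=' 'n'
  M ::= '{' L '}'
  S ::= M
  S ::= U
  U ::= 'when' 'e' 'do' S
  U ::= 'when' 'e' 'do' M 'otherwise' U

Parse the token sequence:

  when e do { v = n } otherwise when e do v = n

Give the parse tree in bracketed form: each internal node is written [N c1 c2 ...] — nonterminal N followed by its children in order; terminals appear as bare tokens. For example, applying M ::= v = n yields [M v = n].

S
U
when e do M otherwise U
when e do { L } otherwise U
when e do { S } otherwise U
when e do { M } otherwise U
when e do { v = n } otherwise U
when e do { v = n } otherwise when e do S
when e do { v = n } otherwise when e do M
when e do { v = n } otherwise when e do v = n

[S [U when e do [M { [L [S [M v = n]]] }] otherwise [U when e do [S [M v = n]]]]]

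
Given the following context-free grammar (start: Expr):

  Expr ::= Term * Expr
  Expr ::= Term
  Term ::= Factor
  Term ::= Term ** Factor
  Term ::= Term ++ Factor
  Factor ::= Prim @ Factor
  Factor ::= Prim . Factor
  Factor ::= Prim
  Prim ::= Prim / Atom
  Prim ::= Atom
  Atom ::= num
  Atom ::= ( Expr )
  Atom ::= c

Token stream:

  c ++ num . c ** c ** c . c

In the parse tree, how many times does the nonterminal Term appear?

4

[Expr [Term [Term [Term [Term [Factor [Prim [Atom c]]]] ++ [Factor [Prim [Atom num]] . [Factor [Prim [Atom c]]]]] ** [Factor [Prim [Atom c]]]] ** [Factor [Prim [Atom c]] . [Factor [Prim [Atom c]]]]]]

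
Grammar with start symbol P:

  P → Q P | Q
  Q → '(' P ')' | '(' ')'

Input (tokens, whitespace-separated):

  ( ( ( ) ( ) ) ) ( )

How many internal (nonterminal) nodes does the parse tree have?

[P [Q ( [P [Q ( [P [Q ( )] [P [Q ( )]]] )]] )] [P [Q ( )]]]

10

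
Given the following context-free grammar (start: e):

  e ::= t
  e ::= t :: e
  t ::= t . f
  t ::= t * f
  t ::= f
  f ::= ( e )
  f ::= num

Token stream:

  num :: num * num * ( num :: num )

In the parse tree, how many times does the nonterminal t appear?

[e [t [f num]] :: [e [t [t [t [f num]] * [f num]] * [f ( [e [t [f num]] :: [e [t [f num]]]] )]]]]

6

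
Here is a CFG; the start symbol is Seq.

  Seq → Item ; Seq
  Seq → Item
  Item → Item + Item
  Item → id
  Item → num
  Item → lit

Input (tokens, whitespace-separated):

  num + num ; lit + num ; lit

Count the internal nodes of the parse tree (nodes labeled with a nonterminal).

[Seq [Item [Item num] + [Item num]] ; [Seq [Item [Item lit] + [Item num]] ; [Seq [Item lit]]]]

10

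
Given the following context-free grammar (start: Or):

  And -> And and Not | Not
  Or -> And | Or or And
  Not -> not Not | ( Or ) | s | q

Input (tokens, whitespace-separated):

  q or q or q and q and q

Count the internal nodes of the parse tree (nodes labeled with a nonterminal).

[Or [Or [Or [And [Not q]]] or [And [Not q]]] or [And [And [And [Not q]] and [Not q]] and [Not q]]]

13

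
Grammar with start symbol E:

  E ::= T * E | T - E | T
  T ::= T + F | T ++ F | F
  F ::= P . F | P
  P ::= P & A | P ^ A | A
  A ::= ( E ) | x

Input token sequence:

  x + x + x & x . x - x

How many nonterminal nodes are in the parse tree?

[E [T [T [T [F [P [A x]]]] + [F [P [A x]]]] + [F [P [P [A x]] & [A x]] . [F [P [A x]]]]] - [E [T [F [P [A x]]]]]]

23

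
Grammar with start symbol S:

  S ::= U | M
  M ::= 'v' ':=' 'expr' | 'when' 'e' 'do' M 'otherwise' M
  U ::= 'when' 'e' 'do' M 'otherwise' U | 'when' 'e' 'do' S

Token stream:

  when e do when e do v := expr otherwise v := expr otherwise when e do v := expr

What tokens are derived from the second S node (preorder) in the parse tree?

v := expr

[S [U when e do [M when e do [M v := expr] otherwise [M v := expr]] otherwise [U when e do [S [M v := expr]]]]]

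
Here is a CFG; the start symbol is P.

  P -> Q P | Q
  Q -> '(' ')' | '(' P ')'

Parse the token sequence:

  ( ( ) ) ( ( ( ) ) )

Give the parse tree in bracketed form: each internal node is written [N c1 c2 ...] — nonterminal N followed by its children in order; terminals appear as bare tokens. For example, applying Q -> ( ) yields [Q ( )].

P
Q P
( P ) P
( Q ) P
( ( ) ) P
( ( ) ) Q
( ( ) ) ( P )
( ( ) ) ( Q )
( ( ) ) ( ( P ) )
( ( ) ) ( ( Q ) )
( ( ) ) ( ( ( ) ) )

[P [Q ( [P [Q ( )]] )] [P [Q ( [P [Q ( [P [Q ( )]] )]] )]]]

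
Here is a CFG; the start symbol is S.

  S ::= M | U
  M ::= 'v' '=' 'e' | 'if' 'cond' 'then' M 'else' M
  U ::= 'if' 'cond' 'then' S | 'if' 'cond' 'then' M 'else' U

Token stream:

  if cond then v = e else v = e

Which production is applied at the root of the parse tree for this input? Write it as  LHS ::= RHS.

S ::= M

[S [M if cond then [M v = e] else [M v = e]]]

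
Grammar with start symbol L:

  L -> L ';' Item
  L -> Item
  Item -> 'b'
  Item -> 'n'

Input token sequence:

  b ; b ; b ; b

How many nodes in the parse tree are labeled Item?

4

[L [L [L [L [Item b]] ; [Item b]] ; [Item b]] ; [Item b]]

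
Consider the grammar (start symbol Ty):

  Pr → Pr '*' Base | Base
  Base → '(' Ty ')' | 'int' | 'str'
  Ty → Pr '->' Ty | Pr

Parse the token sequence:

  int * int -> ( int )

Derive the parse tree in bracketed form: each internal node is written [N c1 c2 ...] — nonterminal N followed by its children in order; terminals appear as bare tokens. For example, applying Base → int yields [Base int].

Ty
Pr -> Ty
Pr * Base -> Ty
Base * Base -> Ty
int * Base -> Ty
int * int -> Ty
int * int -> Pr
int * int -> Base
int * int -> ( Ty )
int * int -> ( Pr )
int * int -> ( Base )
int * int -> ( int )

[Ty [Pr [Pr [Base int]] * [Base int]] -> [Ty [Pr [Base ( [Ty [Pr [Base int]]] )]]]]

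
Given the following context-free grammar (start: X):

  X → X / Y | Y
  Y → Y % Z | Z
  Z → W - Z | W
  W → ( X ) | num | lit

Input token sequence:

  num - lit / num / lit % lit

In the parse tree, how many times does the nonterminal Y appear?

4

[X [X [X [Y [Z [W num] - [Z [W lit]]]]] / [Y [Z [W num]]]] / [Y [Y [Z [W lit]]] % [Z [W lit]]]]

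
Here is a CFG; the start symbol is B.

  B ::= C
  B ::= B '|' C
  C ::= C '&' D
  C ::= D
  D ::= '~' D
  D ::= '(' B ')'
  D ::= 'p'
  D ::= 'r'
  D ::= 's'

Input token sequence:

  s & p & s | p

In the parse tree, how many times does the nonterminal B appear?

[B [B [C [C [C [D s]] & [D p]] & [D s]]] | [C [D p]]]

2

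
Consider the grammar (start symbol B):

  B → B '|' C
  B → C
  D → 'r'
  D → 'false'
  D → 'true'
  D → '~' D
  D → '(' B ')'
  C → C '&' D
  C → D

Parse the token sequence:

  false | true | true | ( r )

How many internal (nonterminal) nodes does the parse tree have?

15

[B [B [B [B [C [D false]]] | [C [D true]]] | [C [D true]]] | [C [D ( [B [C [D r]]] )]]]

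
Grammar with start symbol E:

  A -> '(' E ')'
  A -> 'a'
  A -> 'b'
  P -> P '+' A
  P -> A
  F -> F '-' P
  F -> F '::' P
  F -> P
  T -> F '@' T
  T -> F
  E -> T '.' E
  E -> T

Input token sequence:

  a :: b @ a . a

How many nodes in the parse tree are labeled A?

4

[E [T [F [F [P [A a]]] :: [P [A b]]] @ [T [F [P [A a]]]]] . [E [T [F [P [A a]]]]]]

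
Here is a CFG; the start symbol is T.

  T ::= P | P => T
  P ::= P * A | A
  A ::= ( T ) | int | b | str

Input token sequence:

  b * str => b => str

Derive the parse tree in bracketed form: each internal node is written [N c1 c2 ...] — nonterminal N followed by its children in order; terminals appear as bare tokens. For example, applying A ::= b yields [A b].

[T [P [P [A b]] * [A str]] => [T [P [A b]] => [T [P [A str]]]]]

T
P => T
P * A => T
A * A => T
b * A => T
b * str => T
b * str => P => T
b * str => A => T
b * str => b => T
b * str => b => P
b * str => b => A
b * str => b => str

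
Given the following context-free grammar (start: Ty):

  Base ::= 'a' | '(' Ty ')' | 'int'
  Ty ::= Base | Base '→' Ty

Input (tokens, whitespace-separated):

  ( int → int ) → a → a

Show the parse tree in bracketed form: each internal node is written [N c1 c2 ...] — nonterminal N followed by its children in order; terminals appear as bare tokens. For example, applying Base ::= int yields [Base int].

Ty
Base → Ty
( Ty ) → Ty
( Base → Ty ) → Ty
( int → Ty ) → Ty
( int → Base ) → Ty
( int → int ) → Ty
( int → int ) → Base → Ty
( int → int ) → a → Ty
( int → int ) → a → Base
( int → int ) → a → a

[Ty [Base ( [Ty [Base int] → [Ty [Base int]]] )] → [Ty [Base a] → [Ty [Base a]]]]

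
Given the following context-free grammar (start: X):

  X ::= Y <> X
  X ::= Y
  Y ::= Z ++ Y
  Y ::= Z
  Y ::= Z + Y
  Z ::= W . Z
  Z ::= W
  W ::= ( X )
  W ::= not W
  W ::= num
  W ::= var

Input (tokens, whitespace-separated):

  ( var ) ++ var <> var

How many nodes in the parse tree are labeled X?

3

[X [Y [Z [W ( [X [Y [Z [W var]]]] )]] ++ [Y [Z [W var]]]] <> [X [Y [Z [W var]]]]]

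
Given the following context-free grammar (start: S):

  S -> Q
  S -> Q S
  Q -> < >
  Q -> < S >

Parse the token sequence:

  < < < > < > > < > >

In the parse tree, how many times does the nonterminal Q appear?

[S [Q < [S [Q < [S [Q < >] [S [Q < >]]] >] [S [Q < >]]] >]]

5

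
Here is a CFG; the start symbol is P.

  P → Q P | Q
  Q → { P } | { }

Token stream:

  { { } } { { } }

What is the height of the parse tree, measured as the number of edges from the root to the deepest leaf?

5

[P [Q { [P [Q { }]] }] [P [Q { [P [Q { }]] }]]]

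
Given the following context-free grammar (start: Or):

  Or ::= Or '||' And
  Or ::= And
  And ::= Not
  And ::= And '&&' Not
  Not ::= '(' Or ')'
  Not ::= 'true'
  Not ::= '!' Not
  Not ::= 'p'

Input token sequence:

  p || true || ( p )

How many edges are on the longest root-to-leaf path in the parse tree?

6

[Or [Or [Or [And [Not p]]] || [And [Not true]]] || [And [Not ( [Or [And [Not p]]] )]]]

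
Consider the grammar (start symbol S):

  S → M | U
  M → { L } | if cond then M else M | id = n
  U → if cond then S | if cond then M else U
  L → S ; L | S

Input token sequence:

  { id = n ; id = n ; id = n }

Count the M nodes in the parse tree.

[S [M { [L [S [M id = n]] ; [L [S [M id = n]] ; [L [S [M id = n]]]]] }]]

4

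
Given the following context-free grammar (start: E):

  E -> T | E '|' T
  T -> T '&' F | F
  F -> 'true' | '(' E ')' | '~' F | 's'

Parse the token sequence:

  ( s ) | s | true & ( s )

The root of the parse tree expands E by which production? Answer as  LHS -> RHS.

[E [E [E [T [F ( [E [T [F s]]] )]]] | [T [F s]]] | [T [T [F true]] & [F ( [E [T [F s]]] )]]]

E -> E '|' T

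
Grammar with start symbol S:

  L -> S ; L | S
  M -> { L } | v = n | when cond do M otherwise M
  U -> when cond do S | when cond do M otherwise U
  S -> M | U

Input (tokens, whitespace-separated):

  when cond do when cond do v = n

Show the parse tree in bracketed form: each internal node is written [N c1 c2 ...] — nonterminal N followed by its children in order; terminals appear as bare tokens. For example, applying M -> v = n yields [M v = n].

S
U
when cond do S
when cond do U
when cond do when cond do S
when cond do when cond do M
when cond do when cond do v = n

[S [U when cond do [S [U when cond do [S [M v = n]]]]]]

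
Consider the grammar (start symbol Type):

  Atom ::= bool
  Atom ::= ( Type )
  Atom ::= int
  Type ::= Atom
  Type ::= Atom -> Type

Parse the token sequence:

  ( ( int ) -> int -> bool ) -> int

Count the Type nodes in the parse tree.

[Type [Atom ( [Type [Atom ( [Type [Atom int]] )] -> [Type [Atom int] -> [Type [Atom bool]]]] )] -> [Type [Atom int]]]

6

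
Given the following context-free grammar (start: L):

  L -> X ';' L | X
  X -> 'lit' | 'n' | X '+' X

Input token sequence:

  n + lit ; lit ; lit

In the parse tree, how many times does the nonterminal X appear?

[L [X [X n] + [X lit]] ; [L [X lit] ; [L [X lit]]]]

5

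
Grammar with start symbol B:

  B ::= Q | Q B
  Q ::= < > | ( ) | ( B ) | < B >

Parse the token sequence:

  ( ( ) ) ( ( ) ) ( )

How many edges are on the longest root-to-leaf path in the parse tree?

5

[B [Q ( [B [Q ( )]] )] [B [Q ( [B [Q ( )]] )] [B [Q ( )]]]]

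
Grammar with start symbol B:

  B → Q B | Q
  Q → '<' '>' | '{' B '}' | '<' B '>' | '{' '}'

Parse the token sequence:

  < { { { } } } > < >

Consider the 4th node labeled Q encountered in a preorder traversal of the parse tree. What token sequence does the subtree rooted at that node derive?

[B [Q < [B [Q { [B [Q { [B [Q { }]] }]] }]] >] [B [Q < >]]]

{ }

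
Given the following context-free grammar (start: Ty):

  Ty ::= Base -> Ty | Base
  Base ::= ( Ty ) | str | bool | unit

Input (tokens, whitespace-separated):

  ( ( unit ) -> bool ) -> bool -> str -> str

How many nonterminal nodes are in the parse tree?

14

[Ty [Base ( [Ty [Base ( [Ty [Base unit]] )] -> [Ty [Base bool]]] )] -> [Ty [Base bool] -> [Ty [Base str] -> [Ty [Base str]]]]]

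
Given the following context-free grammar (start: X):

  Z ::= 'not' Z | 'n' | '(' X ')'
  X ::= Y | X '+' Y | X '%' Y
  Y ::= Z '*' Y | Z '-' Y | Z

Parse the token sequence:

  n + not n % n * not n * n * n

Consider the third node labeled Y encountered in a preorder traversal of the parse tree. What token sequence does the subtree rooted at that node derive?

n * not n * n * n

[X [X [X [Y [Z n]]] + [Y [Z not [Z n]]]] % [Y [Z n] * [Y [Z not [Z n]] * [Y [Z n] * [Y [Z n]]]]]]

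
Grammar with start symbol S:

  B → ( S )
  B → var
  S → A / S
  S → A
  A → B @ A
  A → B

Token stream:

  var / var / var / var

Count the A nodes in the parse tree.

[S [A [B var]] / [S [A [B var]] / [S [A [B var]] / [S [A [B var]]]]]]

4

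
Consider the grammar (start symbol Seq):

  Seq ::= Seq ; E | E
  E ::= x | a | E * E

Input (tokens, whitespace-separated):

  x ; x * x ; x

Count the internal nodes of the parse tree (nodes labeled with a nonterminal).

[Seq [Seq [Seq [E x]] ; [E [E x] * [E x]]] ; [E x]]

8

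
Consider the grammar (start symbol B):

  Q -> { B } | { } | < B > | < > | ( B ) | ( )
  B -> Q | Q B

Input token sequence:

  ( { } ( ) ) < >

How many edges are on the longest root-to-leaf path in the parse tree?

[B [Q ( [B [Q { }] [B [Q ( )]]] )] [B [Q < >]]]

5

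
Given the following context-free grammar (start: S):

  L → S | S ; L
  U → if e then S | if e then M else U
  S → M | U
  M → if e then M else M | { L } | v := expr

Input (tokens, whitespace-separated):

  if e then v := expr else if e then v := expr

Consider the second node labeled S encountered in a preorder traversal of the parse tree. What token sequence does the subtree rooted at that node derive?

v := expr

[S [U if e then [M v := expr] else [U if e then [S [M v := expr]]]]]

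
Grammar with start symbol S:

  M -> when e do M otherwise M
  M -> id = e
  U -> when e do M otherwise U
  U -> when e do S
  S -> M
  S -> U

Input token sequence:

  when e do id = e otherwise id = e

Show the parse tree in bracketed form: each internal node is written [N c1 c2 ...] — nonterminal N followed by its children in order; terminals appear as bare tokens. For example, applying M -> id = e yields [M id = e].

S
M
when e do M otherwise M
when e do id = e otherwise M
when e do id = e otherwise id = e

[S [M when e do [M id = e] otherwise [M id = e]]]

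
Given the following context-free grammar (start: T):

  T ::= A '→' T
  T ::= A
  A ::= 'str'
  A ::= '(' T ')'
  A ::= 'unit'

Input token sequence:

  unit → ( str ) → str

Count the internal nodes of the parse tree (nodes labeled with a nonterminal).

8

[T [A unit] → [T [A ( [T [A str]] )] → [T [A str]]]]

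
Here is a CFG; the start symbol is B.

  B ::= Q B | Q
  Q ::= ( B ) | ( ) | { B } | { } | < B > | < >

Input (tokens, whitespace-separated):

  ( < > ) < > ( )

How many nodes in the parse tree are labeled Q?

4

[B [Q ( [B [Q < >]] )] [B [Q < >] [B [Q ( )]]]]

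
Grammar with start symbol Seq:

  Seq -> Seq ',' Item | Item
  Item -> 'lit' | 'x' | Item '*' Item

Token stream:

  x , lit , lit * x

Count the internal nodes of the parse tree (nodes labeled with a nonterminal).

[Seq [Seq [Seq [Item x]] , [Item lit]] , [Item [Item lit] * [Item x]]]

8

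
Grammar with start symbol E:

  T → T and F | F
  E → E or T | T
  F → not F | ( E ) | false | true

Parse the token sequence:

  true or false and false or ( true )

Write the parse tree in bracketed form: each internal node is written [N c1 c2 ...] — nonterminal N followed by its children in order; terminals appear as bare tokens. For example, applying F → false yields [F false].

[E [E [E [T [F true]]] or [T [T [F false]] and [F false]]] or [T [F ( [E [T [F true]]] )]]]

E
E or T
E or T or T
T or T or T
F or T or T
true or T or T
true or T and F or T
true or F and F or T
true or false and F or T
true or false and false or T
true or false and false or F
true or false and false or ( E )
true or false and false or ( T )
true or false and false or ( F )
true or false and false or ( true )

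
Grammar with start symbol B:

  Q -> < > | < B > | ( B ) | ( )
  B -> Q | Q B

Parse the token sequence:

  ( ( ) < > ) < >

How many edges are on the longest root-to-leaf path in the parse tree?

5

[B [Q ( [B [Q ( )] [B [Q < >]]] )] [B [Q < >]]]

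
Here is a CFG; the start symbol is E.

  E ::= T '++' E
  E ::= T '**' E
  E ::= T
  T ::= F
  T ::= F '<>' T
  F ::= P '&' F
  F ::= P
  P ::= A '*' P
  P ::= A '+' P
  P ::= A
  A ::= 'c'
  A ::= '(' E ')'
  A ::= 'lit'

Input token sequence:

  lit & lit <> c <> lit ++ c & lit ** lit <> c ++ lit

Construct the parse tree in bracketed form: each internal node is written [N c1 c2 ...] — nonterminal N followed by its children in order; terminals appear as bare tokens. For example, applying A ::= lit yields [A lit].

[E [T [F [P [A lit]] & [F [P [A lit]]]] <> [T [F [P [A c]]] <> [T [F [P [A lit]]]]]] ++ [E [T [F [P [A c]] & [F [P [A lit]]]]] ** [E [T [F [P [A lit]]] <> [T [F [P [A c]]]]] ++ [E [T [F [P [A lit]]]]]]]]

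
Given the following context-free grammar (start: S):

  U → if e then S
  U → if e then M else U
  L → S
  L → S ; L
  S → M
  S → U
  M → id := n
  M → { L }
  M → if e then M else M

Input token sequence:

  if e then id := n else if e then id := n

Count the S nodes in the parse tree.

2

[S [U if e then [M id := n] else [U if e then [S [M id := n]]]]]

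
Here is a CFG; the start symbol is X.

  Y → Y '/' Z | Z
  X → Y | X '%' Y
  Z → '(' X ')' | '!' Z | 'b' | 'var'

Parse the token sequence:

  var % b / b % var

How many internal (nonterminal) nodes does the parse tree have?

11

[X [X [X [Y [Z var]]] % [Y [Y [Z b]] / [Z b]]] % [Y [Z var]]]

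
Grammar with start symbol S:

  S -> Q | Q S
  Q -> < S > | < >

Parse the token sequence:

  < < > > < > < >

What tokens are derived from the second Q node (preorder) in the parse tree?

< >

[S [Q < [S [Q < >]] >] [S [Q < >] [S [Q < >]]]]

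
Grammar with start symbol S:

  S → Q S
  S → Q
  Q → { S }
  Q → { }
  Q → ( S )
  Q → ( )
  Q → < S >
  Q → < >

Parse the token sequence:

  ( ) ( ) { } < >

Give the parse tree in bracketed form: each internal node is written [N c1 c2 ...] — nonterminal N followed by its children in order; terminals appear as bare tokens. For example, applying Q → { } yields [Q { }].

[S [Q ( )] [S [Q ( )] [S [Q { }] [S [Q < >]]]]]

S
Q S
( ) S
( ) Q S
( ) ( ) S
( ) ( ) Q S
( ) ( ) { } S
( ) ( ) { } Q
( ) ( ) { } < >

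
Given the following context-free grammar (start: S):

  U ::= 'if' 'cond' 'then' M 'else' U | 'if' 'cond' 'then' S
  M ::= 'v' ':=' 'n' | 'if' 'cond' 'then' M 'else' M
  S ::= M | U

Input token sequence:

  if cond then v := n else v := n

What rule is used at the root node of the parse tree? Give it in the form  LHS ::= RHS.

[S [M if cond then [M v := n] else [M v := n]]]

S ::= M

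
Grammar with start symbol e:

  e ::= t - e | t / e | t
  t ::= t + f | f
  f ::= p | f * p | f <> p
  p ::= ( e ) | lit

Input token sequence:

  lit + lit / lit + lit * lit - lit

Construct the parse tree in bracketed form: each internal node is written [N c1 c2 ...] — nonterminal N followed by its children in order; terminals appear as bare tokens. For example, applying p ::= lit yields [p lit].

e
t / e
t + f / e
f + f / e
p + f / e
lit + f / e
lit + p / e
lit + lit / e
lit + lit / t - e
lit + lit / t + f - e
lit + lit / f + f - e
lit + lit / p + f - e
lit + lit / lit + f - e
lit + lit / lit + f * p - e
lit + lit / lit + p * p - e
lit + lit / lit + lit * p - e
lit + lit / lit + lit * lit - e
lit + lit / lit + lit * lit - t
lit + lit / lit + lit * lit - f
lit + lit / lit + lit * lit - p
lit + lit / lit + lit * lit - lit

[e [t [t [f [p lit]]] + [f [p lit]]] / [e [t [t [f [p lit]]] + [f [f [p lit]] * [p lit]]] - [e [t [f [p lit]]]]]]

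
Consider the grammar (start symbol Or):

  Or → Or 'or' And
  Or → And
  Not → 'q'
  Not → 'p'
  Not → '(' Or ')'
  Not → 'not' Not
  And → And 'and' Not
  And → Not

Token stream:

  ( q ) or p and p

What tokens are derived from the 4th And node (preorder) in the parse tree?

[Or [Or [And [Not ( [Or [And [Not q]]] )]]] or [And [And [Not p]] and [Not p]]]

p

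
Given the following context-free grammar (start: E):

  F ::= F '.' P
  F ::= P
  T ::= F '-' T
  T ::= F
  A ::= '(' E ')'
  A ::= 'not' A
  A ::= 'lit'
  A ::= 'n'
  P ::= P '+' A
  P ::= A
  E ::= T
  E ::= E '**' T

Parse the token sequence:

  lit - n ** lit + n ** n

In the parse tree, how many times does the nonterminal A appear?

[E [E [E [T [F [P [A lit]]] - [T [F [P [A n]]]]]] ** [T [F [P [P [A lit]] + [A n]]]]] ** [T [F [P [A n]]]]]

5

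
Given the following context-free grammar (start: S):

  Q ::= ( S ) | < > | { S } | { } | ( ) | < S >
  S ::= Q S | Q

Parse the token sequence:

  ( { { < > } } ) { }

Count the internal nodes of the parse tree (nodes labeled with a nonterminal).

[S [Q ( [S [Q { [S [Q { [S [Q < >]] }]] }]] )] [S [Q { }]]]

10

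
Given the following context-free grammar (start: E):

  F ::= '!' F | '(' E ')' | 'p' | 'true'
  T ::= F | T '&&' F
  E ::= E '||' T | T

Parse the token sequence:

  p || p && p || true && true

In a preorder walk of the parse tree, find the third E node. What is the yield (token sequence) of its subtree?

p

[E [E [E [T [F p]]] || [T [T [F p]] && [F p]]] || [T [T [F true]] && [F true]]]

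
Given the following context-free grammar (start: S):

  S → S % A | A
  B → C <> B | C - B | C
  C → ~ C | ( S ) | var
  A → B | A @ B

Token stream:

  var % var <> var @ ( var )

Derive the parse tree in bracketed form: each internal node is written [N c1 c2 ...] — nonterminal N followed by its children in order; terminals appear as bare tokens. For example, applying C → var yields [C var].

[S [S [A [B [C var]]]] % [A [A [B [C var] <> [B [C var]]]] @ [B [C ( [S [A [B [C var]]]] )]]]]

S
S % A
A % A
B % A
C % A
var % A
var % A @ B
var % B @ B
var % C <> B @ B
var % var <> B @ B
var % var <> C @ B
var % var <> var @ B
var % var <> var @ C
var % var <> var @ ( S )
var % var <> var @ ( A )
var % var <> var @ ( B )
var % var <> var @ ( C )
var % var <> var @ ( var )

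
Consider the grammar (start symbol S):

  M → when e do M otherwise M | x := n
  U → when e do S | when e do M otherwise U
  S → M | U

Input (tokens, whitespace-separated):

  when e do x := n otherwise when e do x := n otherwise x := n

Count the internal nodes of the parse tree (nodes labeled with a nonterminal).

[S [M when e do [M x := n] otherwise [M when e do [M x := n] otherwise [M x := n]]]]

6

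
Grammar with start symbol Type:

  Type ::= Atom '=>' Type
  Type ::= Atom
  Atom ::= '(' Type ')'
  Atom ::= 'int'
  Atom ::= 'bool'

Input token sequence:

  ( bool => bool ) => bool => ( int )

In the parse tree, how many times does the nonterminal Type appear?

6

[Type [Atom ( [Type [Atom bool] => [Type [Atom bool]]] )] => [Type [Atom bool] => [Type [Atom ( [Type [Atom int]] )]]]]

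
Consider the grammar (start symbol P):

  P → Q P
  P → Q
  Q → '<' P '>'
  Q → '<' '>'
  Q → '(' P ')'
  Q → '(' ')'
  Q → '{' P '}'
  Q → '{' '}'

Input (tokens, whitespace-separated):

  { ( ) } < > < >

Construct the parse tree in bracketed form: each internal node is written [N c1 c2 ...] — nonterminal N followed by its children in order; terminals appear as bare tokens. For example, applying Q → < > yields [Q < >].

P
Q P
{ P } P
{ Q } P
{ ( ) } P
{ ( ) } Q P
{ ( ) } < > P
{ ( ) } < > Q
{ ( ) } < > < >

[P [Q { [P [Q ( )]] }] [P [Q < >] [P [Q < >]]]]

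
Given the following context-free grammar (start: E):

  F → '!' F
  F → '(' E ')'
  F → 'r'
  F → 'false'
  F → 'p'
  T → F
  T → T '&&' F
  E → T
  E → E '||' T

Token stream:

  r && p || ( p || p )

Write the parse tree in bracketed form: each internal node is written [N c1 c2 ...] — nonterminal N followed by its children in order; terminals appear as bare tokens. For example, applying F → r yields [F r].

[E [E [T [T [F r]] && [F p]]] || [T [F ( [E [E [T [F p]]] || [T [F p]]] )]]]

E
E || T
T || T
T && F || T
F && F || T
r && F || T
r && p || T
r && p || F
r && p || ( E )
r && p || ( E || T )
r && p || ( T || T )
r && p || ( F || T )
r && p || ( p || T )
r && p || ( p || F )
r && p || ( p || p )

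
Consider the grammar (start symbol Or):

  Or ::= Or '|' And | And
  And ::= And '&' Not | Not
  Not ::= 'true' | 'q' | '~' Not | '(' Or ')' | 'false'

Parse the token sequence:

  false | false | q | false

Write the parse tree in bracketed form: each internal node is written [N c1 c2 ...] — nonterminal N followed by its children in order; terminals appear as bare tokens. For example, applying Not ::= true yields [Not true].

[Or [Or [Or [Or [And [Not false]]] | [And [Not false]]] | [And [Not q]]] | [And [Not false]]]

Or
Or | And
Or | And | And
Or | And | And | And
And | And | And | And
Not | And | And | And
false | And | And | And
false | Not | And | And
false | false | And | And
false | false | Not | And
false | false | q | And
false | false | q | Not
false | false | q | false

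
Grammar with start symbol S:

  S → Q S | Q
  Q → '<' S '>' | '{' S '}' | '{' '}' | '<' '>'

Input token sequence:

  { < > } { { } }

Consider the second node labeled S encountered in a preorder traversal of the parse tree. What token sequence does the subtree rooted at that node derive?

[S [Q { [S [Q < >]] }] [S [Q { [S [Q { }]] }]]]

< >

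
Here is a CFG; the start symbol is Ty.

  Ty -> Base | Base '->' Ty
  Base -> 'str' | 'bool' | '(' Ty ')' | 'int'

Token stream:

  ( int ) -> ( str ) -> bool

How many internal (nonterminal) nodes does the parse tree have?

10

[Ty [Base ( [Ty [Base int]] )] -> [Ty [Base ( [Ty [Base str]] )] -> [Ty [Base bool]]]]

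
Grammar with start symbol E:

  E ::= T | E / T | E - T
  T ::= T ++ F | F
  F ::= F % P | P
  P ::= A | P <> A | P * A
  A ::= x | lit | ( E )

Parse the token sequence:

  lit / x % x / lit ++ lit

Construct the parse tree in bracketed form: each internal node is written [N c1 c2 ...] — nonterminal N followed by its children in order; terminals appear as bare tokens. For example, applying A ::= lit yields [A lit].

[E [E [E [T [F [P [A lit]]]]] / [T [F [F [P [A x]]] % [P [A x]]]]] / [T [T [F [P [A lit]]]] ++ [F [P [A lit]]]]]

E
E / T
E / T / T
T / T / T
F / T / T
P / T / T
A / T / T
lit / T / T
lit / F / T
lit / F % P / T
lit / P % P / T
lit / A % P / T
lit / x % P / T
lit / x % A / T
lit / x % x / T
lit / x % x / T ++ F
lit / x % x / F ++ F
lit / x % x / P ++ F
lit / x % x / A ++ F
lit / x % x / lit ++ F
lit / x % x / lit ++ P
lit / x % x / lit ++ A
lit / x % x / lit ++ lit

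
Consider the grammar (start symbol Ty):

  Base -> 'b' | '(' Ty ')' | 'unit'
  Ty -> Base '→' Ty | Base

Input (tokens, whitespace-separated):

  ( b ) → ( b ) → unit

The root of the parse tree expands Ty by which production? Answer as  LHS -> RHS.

[Ty [Base ( [Ty [Base b]] )] → [Ty [Base ( [Ty [Base b]] )] → [Ty [Base unit]]]]

Ty -> Base '→' Ty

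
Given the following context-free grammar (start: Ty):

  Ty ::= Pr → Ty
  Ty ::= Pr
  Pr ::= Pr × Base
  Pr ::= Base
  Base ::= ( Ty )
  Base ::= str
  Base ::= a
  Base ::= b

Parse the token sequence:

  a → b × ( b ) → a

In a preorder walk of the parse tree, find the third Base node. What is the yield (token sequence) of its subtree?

( b )

[Ty [Pr [Base a]] → [Ty [Pr [Pr [Base b]] × [Base ( [Ty [Pr [Base b]]] )]] → [Ty [Pr [Base a]]]]]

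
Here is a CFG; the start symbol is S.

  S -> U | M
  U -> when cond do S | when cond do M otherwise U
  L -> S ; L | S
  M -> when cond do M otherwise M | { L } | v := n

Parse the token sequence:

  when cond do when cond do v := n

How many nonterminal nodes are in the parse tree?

[S [U when cond do [S [U when cond do [S [M v := n]]]]]]

6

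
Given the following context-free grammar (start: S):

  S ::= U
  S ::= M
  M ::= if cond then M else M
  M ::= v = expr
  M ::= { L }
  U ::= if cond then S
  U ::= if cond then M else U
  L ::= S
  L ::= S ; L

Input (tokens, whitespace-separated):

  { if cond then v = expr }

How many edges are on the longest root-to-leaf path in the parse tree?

7

[S [M { [L [S [U if cond then [S [M v = expr]]]]] }]]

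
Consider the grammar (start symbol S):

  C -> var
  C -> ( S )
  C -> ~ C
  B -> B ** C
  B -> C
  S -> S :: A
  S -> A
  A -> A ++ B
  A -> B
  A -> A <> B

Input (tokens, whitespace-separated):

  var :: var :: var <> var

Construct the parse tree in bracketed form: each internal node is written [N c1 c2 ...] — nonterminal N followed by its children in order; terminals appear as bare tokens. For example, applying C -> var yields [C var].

S
S :: A
S :: A :: A
A :: A :: A
B :: A :: A
C :: A :: A
var :: A :: A
var :: B :: A
var :: C :: A
var :: var :: A
var :: var :: A <> B
var :: var :: B <> B
var :: var :: C <> B
var :: var :: var <> B
var :: var :: var <> C
var :: var :: var <> var

[S [S [S [A [B [C var]]]] :: [A [B [C var]]]] :: [A [A [B [C var]]] <> [B [C var]]]]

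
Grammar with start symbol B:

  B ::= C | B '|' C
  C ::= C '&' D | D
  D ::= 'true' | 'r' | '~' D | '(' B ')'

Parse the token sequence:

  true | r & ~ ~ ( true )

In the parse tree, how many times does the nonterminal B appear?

[B [B [C [D true]]] | [C [C [D r]] & [D ~ [D ~ [D ( [B [C [D true]]] )]]]]]

3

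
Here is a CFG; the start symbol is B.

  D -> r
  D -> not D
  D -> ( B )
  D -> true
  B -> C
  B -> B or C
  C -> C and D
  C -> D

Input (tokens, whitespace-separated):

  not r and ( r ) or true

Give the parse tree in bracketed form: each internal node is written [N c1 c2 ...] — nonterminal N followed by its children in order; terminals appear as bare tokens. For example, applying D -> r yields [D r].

B
B or C
C or C
C and D or C
D and D or C
not D and D or C
not r and D or C
not r and ( B ) or C
not r and ( C ) or C
not r and ( D ) or C
not r and ( r ) or C
not r and ( r ) or D
not r and ( r ) or true

[B [B [C [C [D not [D r]]] and [D ( [B [C [D r]]] )]]] or [C [D true]]]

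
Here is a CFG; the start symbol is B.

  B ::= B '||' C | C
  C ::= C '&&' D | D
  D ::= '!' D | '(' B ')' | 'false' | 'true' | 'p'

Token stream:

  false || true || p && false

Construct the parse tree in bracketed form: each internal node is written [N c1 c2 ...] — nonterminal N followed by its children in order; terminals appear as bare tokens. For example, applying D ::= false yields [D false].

[B [B [B [C [D false]]] || [C [D true]]] || [C [C [D p]] && [D false]]]

B
B || C
B || C || C
C || C || C
D || C || C
false || C || C
false || D || C
false || true || C
false || true || C && D
false || true || D && D
false || true || p && D
false || true || p && false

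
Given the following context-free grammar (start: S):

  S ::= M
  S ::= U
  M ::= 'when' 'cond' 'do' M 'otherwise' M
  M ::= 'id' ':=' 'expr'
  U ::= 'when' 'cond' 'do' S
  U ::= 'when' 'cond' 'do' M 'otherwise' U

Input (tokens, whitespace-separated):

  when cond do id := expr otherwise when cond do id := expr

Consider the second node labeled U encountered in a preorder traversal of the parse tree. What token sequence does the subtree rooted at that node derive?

[S [U when cond do [M id := expr] otherwise [U when cond do [S [M id := expr]]]]]

when cond do id := expr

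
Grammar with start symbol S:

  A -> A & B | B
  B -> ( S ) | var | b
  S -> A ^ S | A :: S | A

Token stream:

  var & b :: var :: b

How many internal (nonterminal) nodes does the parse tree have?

[S [A [A [B var]] & [B b]] :: [S [A [B var]] :: [S [A [B b]]]]]

11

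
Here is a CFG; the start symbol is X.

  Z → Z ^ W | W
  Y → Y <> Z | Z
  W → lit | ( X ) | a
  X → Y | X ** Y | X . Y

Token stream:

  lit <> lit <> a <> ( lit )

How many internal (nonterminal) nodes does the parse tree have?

[X [Y [Y [Y [Y [Z [W lit]]] <> [Z [W lit]]] <> [Z [W a]]] <> [Z [W ( [X [Y [Z [W lit]]]] )]]]]

17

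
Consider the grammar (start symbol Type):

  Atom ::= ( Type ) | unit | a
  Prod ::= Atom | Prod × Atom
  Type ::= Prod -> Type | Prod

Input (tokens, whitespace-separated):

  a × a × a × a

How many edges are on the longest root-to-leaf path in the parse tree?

6

[Type [Prod [Prod [Prod [Prod [Atom a]] × [Atom a]] × [Atom a]] × [Atom a]]]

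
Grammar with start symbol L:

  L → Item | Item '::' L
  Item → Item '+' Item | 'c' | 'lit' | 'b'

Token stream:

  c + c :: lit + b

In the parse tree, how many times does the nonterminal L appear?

[L [Item [Item c] + [Item c]] :: [L [Item [Item lit] + [Item b]]]]

2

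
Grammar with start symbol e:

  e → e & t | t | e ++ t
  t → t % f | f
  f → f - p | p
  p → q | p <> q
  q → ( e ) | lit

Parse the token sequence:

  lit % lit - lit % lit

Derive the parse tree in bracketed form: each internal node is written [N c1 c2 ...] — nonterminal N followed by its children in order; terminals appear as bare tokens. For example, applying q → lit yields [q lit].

[e [t [t [t [f [p [q lit]]]] % [f [f [p [q lit]]] - [p [q lit]]]] % [f [p [q lit]]]]]

e
t
t % f
t % f % f
f % f % f
p % f % f
q % f % f
lit % f % f
lit % f - p % f
lit % p - p % f
lit % q - p % f
lit % lit - p % f
lit % lit - q % f
lit % lit - lit % f
lit % lit - lit % p
lit % lit - lit % q
lit % lit - lit % lit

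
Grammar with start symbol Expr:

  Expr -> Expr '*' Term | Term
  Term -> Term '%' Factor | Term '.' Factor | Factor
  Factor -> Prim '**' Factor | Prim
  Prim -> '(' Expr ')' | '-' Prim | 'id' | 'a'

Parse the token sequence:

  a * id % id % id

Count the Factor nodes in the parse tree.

[Expr [Expr [Term [Factor [Prim a]]]] * [Term [Term [Term [Factor [Prim id]]] % [Factor [Prim id]]] % [Factor [Prim id]]]]

4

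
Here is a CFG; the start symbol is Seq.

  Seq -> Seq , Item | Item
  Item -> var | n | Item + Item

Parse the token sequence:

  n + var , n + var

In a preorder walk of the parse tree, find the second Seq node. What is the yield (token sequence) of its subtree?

[Seq [Seq [Item [Item n] + [Item var]]] , [Item [Item n] + [Item var]]]

n + var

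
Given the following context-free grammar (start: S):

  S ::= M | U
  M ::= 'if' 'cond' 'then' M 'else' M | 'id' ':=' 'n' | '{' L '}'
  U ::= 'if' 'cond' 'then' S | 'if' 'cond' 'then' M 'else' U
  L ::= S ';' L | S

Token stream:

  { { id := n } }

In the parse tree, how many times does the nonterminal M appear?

3

[S [M { [L [S [M { [L [S [M id := n]]] }]]] }]]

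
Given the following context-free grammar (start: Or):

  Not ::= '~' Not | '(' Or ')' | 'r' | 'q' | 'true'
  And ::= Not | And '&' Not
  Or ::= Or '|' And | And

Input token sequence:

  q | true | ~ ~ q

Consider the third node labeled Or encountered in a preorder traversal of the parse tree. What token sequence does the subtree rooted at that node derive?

[Or [Or [Or [And [Not q]]] | [And [Not true]]] | [And [Not ~ [Not ~ [Not q]]]]]

q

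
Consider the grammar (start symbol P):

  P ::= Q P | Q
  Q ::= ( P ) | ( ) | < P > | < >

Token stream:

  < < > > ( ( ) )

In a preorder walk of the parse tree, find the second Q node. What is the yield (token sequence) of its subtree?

[P [Q < [P [Q < >]] >] [P [Q ( [P [Q ( )]] )]]]

< >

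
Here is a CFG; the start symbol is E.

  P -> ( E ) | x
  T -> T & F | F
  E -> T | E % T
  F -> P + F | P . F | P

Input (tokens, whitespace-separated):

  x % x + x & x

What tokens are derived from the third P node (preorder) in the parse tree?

[E [E [T [F [P x]]]] % [T [T [F [P x] + [F [P x]]]] & [F [P x]]]]

x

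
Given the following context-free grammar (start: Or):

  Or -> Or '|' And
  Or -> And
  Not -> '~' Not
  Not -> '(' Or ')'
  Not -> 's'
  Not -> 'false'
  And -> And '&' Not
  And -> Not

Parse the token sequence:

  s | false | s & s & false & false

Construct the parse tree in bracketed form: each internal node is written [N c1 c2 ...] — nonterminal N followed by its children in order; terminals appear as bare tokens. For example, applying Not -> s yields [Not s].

[Or [Or [Or [And [Not s]]] | [And [Not false]]] | [And [And [And [And [Not s]] & [Not s]] & [Not false]] & [Not false]]]

Or
Or | And
Or | And | And
And | And | And
Not | And | And
s | And | And
s | Not | And
s | false | And
s | false | And & Not
s | false | And & Not & Not
s | false | And & Not & Not & Not
s | false | Not & Not & Not & Not
s | false | s & Not & Not & Not
s | false | s & s & Not & Not
s | false | s & s & false & Not
s | false | s & s & false & false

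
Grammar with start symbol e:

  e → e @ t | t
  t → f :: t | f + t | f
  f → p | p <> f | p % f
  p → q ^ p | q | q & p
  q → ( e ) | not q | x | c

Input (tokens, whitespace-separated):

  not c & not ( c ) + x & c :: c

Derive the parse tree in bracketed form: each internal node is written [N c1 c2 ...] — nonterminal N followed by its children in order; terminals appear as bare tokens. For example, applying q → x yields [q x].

[e [t [f [p [q not [q c]] & [p [q not [q ( [e [t [f [p [q c]]]]] )]]]]] + [t [f [p [q x] & [p [q c]]]] :: [t [f [p [q c]]]]]]]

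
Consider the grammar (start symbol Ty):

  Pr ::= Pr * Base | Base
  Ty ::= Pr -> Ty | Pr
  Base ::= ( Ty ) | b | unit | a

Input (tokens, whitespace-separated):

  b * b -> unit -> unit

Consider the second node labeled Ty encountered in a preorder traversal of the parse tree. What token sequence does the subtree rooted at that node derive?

[Ty [Pr [Pr [Base b]] * [Base b]] -> [Ty [Pr [Base unit]] -> [Ty [Pr [Base unit]]]]]

unit -> unit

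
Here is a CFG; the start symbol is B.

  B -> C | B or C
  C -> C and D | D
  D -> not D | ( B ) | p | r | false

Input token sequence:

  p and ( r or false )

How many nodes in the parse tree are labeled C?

4

[B [C [C [D p]] and [D ( [B [B [C [D r]]] or [C [D false]]] )]]]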